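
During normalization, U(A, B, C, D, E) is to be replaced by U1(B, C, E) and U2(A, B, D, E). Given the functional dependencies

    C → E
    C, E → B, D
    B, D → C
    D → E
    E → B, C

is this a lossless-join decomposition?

Yes

Common attributes: U1 ∩ U2 = {B, E}.
Closure of {B, E}: E → B, C applies, adding C; C, E → B, D applies, adding D. So (B, E)⁺ = {B, C, D, E}.
This closure contains every attribute of U1, so U1 ∩ U2 → U1. The join is lossless.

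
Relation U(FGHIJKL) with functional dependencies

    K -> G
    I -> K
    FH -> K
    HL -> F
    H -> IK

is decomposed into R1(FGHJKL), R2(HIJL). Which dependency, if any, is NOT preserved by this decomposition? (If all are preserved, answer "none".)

I -> K

Check I → K: no single fragment contains all of {IK}, and the restricted closure of {I} across the fragments never reaches {K}.
K → G is preserved.
FH → K is preserved.
HL → F is preserved.
H → IK is preserved.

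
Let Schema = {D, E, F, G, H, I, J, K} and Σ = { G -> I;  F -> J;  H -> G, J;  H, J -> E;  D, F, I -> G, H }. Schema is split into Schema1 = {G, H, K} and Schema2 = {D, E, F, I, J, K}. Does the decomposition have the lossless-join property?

No

Common attributes: Schema1 ∩ Schema2 = {K}.
No dependency enlarges {K}, so (K)⁺ = {K}.
The closure contains neither all of Schema1 = {G, H, K} nor all of Schema2 = {D, E, F, I, J, K}, so the common attributes are not a superkey of either fragment. The join is lossy.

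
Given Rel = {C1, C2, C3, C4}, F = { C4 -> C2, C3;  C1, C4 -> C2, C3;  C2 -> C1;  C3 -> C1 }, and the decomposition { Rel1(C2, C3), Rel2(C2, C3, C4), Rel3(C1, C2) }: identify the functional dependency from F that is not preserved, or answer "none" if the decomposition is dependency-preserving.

C3 -> C1

Check C3 → C1: no single fragment contains all of {C1, C3}, and the restricted closure of {C3} across the fragments never reaches {C1}.
C4 → C2, C3 is preserved.
C1, C4 → C2, C3 is preserved.
C2 → C1 is preserved.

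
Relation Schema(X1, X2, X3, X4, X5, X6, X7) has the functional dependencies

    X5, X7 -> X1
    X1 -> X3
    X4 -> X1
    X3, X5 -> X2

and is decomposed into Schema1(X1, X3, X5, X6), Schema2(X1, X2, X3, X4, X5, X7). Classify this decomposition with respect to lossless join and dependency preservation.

Lossless test: (X1, X3, X5)⁺ = {X1, X2, X3, X5}, which is a superkey of neither fragment — lossy.
Dependency preservation: every FD's attributes lie within a single fragment, so each can be enforced locally — preserved.

lossy but dependency-preserving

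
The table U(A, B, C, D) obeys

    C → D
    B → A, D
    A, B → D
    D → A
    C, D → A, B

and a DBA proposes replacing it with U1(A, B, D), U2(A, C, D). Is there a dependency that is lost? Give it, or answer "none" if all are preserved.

Check C, D → A, B: no single fragment contains all of {A, B, C, D}, and the restricted closure of {C, D} across the fragments never reaches {A, B}.
C → D is preserved.
B → A, D is preserved.
A, B → D is preserved.
D → A is preserved.

C, D → A, B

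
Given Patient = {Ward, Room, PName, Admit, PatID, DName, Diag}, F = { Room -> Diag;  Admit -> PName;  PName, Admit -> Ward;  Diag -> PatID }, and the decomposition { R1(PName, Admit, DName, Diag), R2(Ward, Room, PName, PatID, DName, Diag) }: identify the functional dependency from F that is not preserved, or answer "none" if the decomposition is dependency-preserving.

PName, Admit -> Ward

Check PName, Admit → Ward: no single fragment contains all of {Ward, PName, Admit}, and the restricted closure of {PName, Admit} across the fragments never reaches {Ward}.
Room → Diag is preserved.
Admit → PName is preserved.
Diag → PatID is preserved.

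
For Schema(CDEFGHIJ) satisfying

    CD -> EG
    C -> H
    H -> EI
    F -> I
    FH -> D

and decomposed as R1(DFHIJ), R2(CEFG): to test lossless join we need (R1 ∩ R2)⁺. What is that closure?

FI

R1 ∩ R2 = {F}.
F → I applies, adding I
Closure: {FI}.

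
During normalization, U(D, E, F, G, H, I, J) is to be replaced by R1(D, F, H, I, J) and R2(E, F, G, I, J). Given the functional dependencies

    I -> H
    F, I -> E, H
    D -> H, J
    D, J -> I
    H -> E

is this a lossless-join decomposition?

Common attributes: R1 ∩ R2 = {F, I, J}.
Closure of {F, I, J}: I → H applies, adding H; F, I → E, H applies, adding E. So (F, I, J)⁺ = {E, F, H, I, J}.
The closure contains neither all of R1 = {D, F, H, I, J} nor all of R2 = {E, F, G, I, J}, so the common attributes are not a superkey of either fragment. The join is lossy.

No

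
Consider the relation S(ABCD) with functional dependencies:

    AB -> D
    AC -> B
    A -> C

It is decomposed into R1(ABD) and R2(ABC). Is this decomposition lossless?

Common attributes: R1 ∩ R2 = {AB}.
Closure of {AB}: AB → D applies, adding D; A → C applies, adding C. So (AB)⁺ = {ABCD}.
This closure contains every attribute of R1, so R1 ∩ R2 → R1. The join is lossless.

Yes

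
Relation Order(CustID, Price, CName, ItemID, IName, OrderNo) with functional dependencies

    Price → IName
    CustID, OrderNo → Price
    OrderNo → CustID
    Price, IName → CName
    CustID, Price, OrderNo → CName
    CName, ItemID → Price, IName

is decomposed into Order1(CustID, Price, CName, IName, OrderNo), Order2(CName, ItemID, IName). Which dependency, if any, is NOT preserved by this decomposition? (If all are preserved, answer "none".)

Check CName, ItemID → Price, IName: no single fragment contains all of {Price, CName, ItemID, IName}, and the restricted closure of {CName, ItemID} across the fragments never reaches {Price, IName}.
Price → IName is preserved.
CustID, OrderNo → Price is preserved.
OrderNo → CustID is preserved.
Price, IName → CName is preserved.
CustID, Price, OrderNo → CName is preserved.

CName, ItemID → Price, IName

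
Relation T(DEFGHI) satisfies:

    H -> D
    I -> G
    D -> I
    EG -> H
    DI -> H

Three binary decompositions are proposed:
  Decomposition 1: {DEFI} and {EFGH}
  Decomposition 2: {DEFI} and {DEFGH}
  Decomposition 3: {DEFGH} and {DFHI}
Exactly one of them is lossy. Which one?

Decomposition 1: common = {EF}, closure = {EF} → lossy.
Decomposition 2: common = {DEF}, closure = {DEFGHI} → lossless.
Decomposition 3: common = {DFH}, closure = {DFGHI} → lossless.

Decomposition 1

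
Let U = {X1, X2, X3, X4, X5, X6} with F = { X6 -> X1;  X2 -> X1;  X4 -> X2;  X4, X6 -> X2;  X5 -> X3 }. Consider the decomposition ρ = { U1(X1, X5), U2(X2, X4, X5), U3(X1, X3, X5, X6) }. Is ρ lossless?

No

Chase test. Columns are X1, X2, X3, X4, X5, X6; row i has aⱼ where attribute j ∈ Ui, else bᵢⱼ.
Initial tableau (one row per fragment):
  row 1: a1 b12 b13 b14 a5 b16
  row 2: b21 a2 b23 a4 a5 b26
  row 3: a1 b32 a3 b34 a5 a6
Rows 1 and 2 agree on X5; apply X5→X3 and equate their X3 entries.
Rows 1 and 3 agree on X5; apply X5→X3 and equate their X3 entries.
No row becomes fully distinguished — the join is lossy.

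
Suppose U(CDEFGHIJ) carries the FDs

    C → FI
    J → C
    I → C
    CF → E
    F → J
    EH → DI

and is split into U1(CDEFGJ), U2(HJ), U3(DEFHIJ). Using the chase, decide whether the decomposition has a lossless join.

Chase test. Columns are CDEFGHIJ; row i has aⱼ where attribute j ∈ Ui, else bᵢⱼ.
Initial tableau (one row per fragment):
  row 1: a1 a2 a3 a4 a5 b16 b17 a8
  row 2: b21 b22 b23 b24 b25 a6 b27 a8
  row 3: b31 a2 a3 a4 b35 a6 a7 a8
Rows 1 and 2 agree on J; apply J→C and equate their C entries.
Rows 1 and 3 agree on J; apply J→C and equate their C entries.
Rows 1 and 2 agree on C; apply C→FI and equate their FI entries.
Rows 1 and 3 agree on C; apply C→FI and equate their FI entries.
Rows 1 and 2 agree on CF; apply CF→E and equate their E entries.
Rows 2 and 3 agree on EH; apply EH→DI and equate their DI entries.
No row becomes fully distinguished — the join is lossy.

No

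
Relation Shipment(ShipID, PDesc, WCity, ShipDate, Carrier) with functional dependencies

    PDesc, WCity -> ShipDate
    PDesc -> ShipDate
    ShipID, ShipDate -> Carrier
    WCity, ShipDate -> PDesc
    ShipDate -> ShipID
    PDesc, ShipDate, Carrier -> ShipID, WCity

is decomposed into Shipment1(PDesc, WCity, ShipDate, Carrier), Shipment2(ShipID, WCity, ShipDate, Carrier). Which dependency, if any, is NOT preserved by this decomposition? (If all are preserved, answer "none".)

none

PDesc, WCity → ShipDate lies within Shipment1.
PDesc → ShipDate lies within Shipment1.
ShipID, ShipDate → Carrier lies within Shipment2.
WCity, ShipDate → PDesc lies within Shipment1.
ShipDate → ShipID lies within Shipment2.
PDesc, ShipDate, Carrier → ShipID, WCity: restricted closure across fragments reaches ShipID, WCity.
Every dependency is enforceable on the fragments, so the decomposition is dependency-preserving.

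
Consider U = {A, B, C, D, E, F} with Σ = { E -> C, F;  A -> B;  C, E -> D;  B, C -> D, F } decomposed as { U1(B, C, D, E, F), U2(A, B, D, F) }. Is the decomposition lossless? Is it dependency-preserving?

lossy but dependency-preserving

Lossless test: (B, D, F)⁺ = {B, D, F}, which is a superkey of neither fragment — lossy.
Dependency preservation: every FD's attributes lie within a single fragment, so each can be enforced locally — preserved.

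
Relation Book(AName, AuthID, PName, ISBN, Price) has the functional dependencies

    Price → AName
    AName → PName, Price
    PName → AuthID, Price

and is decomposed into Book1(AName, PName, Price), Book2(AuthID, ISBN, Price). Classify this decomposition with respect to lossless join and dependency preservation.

Lossless test: (Price)⁺ = {AName, AuthID, PName, Price}, which contains all of one fragment — lossless.
Dependency preservation: PName → AuthID, Price is not contained in any single fragment, but the restricted closure of its left-hand side across the fragments still reaches the right-hand side; the remaining FDs each lie inside some fragment. All dependencies are preserved.

lossless and dependency-preserving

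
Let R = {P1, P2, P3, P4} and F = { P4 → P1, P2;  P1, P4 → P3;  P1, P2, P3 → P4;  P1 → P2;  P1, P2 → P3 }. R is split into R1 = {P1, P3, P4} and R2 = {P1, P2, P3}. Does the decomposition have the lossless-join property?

Common attributes: R1 ∩ R2 = {P1, P3}.
Closure of {P1, P3}: P1 → P2 applies, adding P2; P1, P2, P3 → P4 applies, adding P4. So (P1, P3)⁺ = {P1, P2, P3, P4}.
This closure contains every attribute of R1, so R1 ∩ R2 → R1. The join is lossless.

Yes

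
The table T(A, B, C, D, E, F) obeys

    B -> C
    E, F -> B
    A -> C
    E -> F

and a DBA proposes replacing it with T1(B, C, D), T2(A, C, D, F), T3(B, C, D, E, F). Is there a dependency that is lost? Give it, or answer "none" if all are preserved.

B → C lies within T1.
E, F → B lies within T3.
A → C lies within T2.
E → F lies within T3.
Every dependency is enforceable on the fragments, so the decomposition is dependency-preserving.

none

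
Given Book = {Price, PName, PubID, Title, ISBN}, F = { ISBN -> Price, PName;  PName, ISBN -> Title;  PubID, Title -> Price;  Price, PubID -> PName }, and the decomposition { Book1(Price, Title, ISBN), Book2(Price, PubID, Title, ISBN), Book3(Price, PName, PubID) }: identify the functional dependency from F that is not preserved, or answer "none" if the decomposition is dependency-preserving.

Check ISBN → Price, PName: no single fragment contains all of {Price, PName, ISBN}, and the restricted closure of {ISBN} across the fragments never reaches {Price, PName}.
PName, ISBN → Title is preserved.
PubID, Title → Price is preserved.
Price, PubID → PName is preserved.

ISBN -> Price, PName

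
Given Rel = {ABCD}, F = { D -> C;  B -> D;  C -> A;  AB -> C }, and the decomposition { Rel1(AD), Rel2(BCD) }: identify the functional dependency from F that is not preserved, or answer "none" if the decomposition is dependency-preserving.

Check C → A: no single fragment contains all of {AC}, and the restricted closure of {C} across the fragments never reaches {A}.
D → C is preserved.
B → D is preserved.
AB → C is preserved.

C -> A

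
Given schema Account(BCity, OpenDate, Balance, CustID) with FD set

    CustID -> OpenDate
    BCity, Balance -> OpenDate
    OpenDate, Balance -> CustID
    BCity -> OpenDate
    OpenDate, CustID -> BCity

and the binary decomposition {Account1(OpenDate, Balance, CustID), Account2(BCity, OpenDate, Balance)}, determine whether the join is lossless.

Common attributes: Account1 ∩ Account2 = {OpenDate, Balance}.
Closure of {OpenDate, Balance}: OpenDate, Balance → CustID applies, adding CustID; OpenDate, CustID → BCity applies, adding BCity. So (OpenDate, Balance)⁺ = {BCity, OpenDate, Balance, CustID}.
This closure contains every attribute of Account1, so Account1 ∩ Account2 → Account1. The join is lossless.

Yes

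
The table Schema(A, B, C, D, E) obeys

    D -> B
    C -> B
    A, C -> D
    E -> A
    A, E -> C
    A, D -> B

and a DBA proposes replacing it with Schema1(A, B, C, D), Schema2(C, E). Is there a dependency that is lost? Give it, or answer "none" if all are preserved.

Check E → A: no single fragment contains all of {A, E}, and the restricted closure of {E} across the fragments never reaches {A}.
D → B is preserved.
C → B is preserved.
A, C → D is preserved.
A, E → C is preserved.
A, D → B is preserved.

E -> A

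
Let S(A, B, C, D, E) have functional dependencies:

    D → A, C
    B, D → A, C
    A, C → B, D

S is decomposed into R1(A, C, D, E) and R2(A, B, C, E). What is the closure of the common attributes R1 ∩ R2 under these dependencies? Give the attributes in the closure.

A, B, C, D, E

R1 ∩ R2 = {A, C, E}.
A, C → B, D applies, adding B, D
Closure: {A, B, C, D, E}.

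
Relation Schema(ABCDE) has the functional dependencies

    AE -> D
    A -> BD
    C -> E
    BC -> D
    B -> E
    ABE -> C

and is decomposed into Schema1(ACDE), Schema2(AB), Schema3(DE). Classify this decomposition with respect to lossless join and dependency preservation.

lossless but not dependency-preserving

Lossless test (chase): Rows 1 and 2 agree on A; apply A→BD and equate their BD entries. Rows 1 and 2 agree on B; apply B→E and equate their E entries. Rows 1 and 2 agree on ABE; apply ABE→C and equate their C entries. Row 1 is now all distinguished symbols — the join is lossless.
Dependency preservation: the restricted closure of {BC} across the fragments never reaches {D}, so BC → D cannot be enforced without a join — not preserved.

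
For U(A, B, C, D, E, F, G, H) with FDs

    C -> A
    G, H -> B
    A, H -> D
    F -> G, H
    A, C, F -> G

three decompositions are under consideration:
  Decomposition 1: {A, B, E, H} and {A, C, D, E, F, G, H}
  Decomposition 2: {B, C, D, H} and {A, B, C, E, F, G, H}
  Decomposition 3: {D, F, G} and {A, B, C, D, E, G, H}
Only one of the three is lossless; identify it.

Decomposition 2

Decomposition 1: common = {A, E, H}, closure = {A, D, E, H} → lossy.
Decomposition 2: common = {B, C, H}, closure = {A, B, C, D, H} → lossless.
Decomposition 3: common = {D, G}, closure = {D, G} → lossy.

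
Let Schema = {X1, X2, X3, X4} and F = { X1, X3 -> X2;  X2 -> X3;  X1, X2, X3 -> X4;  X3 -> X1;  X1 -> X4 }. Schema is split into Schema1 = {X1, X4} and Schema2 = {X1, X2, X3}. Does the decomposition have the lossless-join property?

Yes

Common attributes: Schema1 ∩ Schema2 = {X1}.
Closure of {X1}: X1 → X4 applies, adding X4. So (X1)⁺ = {X1, X4}.
This closure contains every attribute of Schema1, so Schema1 ∩ Schema2 → Schema1. The join is lossless.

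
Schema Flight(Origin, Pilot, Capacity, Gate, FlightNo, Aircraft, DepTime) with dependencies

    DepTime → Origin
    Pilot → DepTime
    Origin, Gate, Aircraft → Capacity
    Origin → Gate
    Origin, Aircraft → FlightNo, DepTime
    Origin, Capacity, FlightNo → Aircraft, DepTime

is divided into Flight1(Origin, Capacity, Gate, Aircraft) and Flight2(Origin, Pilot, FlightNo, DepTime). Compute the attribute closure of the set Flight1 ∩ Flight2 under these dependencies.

Origin, Gate

Flight1 ∩ Flight2 = {Origin}.
Origin → Gate applies, adding Gate
Closure: {Origin, Gate}.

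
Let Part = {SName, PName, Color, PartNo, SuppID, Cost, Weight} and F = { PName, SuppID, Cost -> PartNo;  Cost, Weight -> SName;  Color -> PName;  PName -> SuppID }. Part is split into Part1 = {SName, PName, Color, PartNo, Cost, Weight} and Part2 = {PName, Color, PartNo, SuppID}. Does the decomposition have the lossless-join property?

Yes

Common attributes: Part1 ∩ Part2 = {PName, Color, PartNo}.
Closure of {PName, Color, PartNo}: PName → SuppID applies, adding SuppID. So (PName, Color, PartNo)⁺ = {PName, Color, PartNo, SuppID}.
This closure contains every attribute of Part2, so Part1 ∩ Part2 → Part2. The join is lossless.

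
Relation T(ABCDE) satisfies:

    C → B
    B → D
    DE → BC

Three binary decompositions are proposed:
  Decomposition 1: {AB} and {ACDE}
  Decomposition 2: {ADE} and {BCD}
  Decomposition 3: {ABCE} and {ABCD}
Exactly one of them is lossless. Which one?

Decomposition 3

Decomposition 1: common = {A}, closure = {A} → lossy.
Decomposition 2: common = {D}, closure = {D} → lossy.
Decomposition 3: common = {ABC}, closure = {ABCD} → lossless.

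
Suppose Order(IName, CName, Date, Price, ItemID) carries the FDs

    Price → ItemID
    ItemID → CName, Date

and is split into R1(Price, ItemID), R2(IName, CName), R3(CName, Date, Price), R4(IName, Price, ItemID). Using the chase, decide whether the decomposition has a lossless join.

Chase test. Columns are IName, CName, Date, Price, ItemID; row i has aⱼ where attribute j ∈ Ri, else bᵢⱼ.
Initial tableau (one row per fragment):
  row 1: b11 b12 b13 a4 a5
  row 2: a1 a2 b23 b24 b25
  row 3: b31 a2 a3 a4 b35
  row 4: a1 b42 b43 a4 a5
Rows 1 and 3 agree on Price; apply Price→ItemID and equate their ItemID entries.
Rows 1 and 3 agree on ItemID; apply ItemID→CName, Date and equate their CName, Date entries.
Rows 1 and 4 agree on ItemID; apply ItemID→CName, Date and equate their CName, Date entries.
Row 4 is now all distinguished symbols — the join is lossless.

Yes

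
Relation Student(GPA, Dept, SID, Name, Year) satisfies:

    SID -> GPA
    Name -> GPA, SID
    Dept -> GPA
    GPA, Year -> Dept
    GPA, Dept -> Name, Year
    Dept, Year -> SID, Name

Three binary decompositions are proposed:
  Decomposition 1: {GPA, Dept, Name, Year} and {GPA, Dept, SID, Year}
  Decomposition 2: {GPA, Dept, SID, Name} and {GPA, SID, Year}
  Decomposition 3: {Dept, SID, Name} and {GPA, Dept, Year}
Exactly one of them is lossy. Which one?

Decomposition 2

Decomposition 1: common = {GPA, Dept, Year}, closure = {GPA, Dept, SID, Name, Year} → lossless.
Decomposition 2: common = {GPA, SID}, closure = {GPA, SID} → lossy.
Decomposition 3: common = {Dept}, closure = {GPA, Dept, SID, Name, Year} → lossless.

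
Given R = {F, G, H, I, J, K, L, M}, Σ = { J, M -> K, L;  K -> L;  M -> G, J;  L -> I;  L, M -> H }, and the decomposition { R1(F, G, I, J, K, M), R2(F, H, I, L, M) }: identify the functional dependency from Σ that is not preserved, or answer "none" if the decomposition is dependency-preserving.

Check K → L: no single fragment contains all of {K, L}, and the restricted closure of {K} across the fragments never reaches {L}.
J, M → K, L is preserved.
M → G, J is preserved.
L → I is preserved.
L, M → H is preserved.

K -> L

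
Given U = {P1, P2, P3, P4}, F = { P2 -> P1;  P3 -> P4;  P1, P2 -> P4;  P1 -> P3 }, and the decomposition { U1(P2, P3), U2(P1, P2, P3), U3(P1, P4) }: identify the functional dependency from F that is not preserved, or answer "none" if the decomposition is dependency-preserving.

P3 -> P4

Check P3 → P4: no single fragment contains all of {P3, P4}, and the restricted closure of {P3} across the fragments never reaches {P4}.
P2 → P1 is preserved.
P1, P2 → P4 is preserved.
P1 → P3 is preserved.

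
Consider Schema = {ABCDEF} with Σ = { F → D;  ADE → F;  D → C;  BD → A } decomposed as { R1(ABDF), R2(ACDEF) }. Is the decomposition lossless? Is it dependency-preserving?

Lossless test: (ADF)⁺ = {ACDF}, which is a superkey of neither fragment — lossy.
Dependency preservation: every FD's attributes lie within a single fragment, so each can be enforced locally — preserved.

lossy but dependency-preserving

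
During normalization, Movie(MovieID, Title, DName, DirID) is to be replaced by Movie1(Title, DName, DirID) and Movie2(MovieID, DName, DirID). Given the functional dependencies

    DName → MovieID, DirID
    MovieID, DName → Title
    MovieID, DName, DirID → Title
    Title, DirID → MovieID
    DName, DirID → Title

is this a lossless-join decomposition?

Common attributes: Movie1 ∩ Movie2 = {DName, DirID}.
Closure of {DName, DirID}: DName → MovieID, DirID applies, adding MovieID; MovieID, DName → Title applies, adding Title. So (DName, DirID)⁺ = {MovieID, Title, DName, DirID}.
This closure contains every attribute of Movie1, so Movie1 ∩ Movie2 → Movie1. The join is lossless.

Yes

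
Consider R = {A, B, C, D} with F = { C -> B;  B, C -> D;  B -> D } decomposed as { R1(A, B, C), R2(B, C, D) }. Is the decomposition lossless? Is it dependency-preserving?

Lossless test: (B, C)⁺ = {B, C, D}, which contains all of one fragment — lossless.
Dependency preservation: every FD's attributes lie within a single fragment, so each can be enforced locally — preserved.

lossless and dependency-preserving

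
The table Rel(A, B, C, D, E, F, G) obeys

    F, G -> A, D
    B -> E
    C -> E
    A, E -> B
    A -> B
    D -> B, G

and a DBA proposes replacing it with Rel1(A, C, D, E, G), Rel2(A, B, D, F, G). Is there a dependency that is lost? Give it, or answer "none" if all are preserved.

B -> E

Check B → E: no single fragment contains all of {B, E}, and the restricted closure of {B} across the fragments never reaches {E}.
F, G → A, D is preserved.
C → E is preserved.
A, E → B is preserved.
A → B is preserved.
D → B, G is preserved.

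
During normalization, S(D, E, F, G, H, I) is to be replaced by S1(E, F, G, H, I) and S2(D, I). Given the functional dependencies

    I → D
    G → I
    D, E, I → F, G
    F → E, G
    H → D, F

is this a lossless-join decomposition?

Yes

Common attributes: S1 ∩ S2 = {I}.
Closure of {I}: I → D applies, adding D. So (I)⁺ = {D, I}.
This closure contains every attribute of S2, so S1 ∩ S2 → S2. The join is lossless.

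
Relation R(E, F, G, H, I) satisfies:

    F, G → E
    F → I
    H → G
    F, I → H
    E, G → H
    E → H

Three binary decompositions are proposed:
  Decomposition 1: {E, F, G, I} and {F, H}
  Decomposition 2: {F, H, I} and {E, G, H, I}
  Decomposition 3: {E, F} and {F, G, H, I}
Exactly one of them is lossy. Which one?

Decomposition 2

Decomposition 1: common = {F}, closure = {E, F, G, H, I} → lossless.
Decomposition 2: common = {H, I}, closure = {G, H, I} → lossy.
Decomposition 3: common = {F}, closure = {E, F, G, H, I} → lossless.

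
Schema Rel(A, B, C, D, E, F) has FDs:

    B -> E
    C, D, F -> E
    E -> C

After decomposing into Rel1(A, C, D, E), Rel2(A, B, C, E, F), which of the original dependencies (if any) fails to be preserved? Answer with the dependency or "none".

C, D, F -> E

Check C, D, F → E: no single fragment contains all of {C, D, E, F}, and the restricted closure of {C, D, F} across the fragments never reaches {E}.
B → E is preserved.
E → C is preserved.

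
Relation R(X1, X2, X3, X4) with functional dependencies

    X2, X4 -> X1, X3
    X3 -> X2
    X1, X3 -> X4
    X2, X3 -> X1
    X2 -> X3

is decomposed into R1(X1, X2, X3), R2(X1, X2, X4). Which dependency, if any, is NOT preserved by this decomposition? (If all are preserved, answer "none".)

none

X2, X4 → X1, X3: restricted closure across fragments reaches X1, X3.
X3 → X2 lies within R1.
X1, X3 → X4: restricted closure across fragments reaches X4.
X2, X3 → X1 lies within R1.
X2 → X3 lies within R1.
Every dependency is enforceable on the fragments, so the decomposition is dependency-preserving.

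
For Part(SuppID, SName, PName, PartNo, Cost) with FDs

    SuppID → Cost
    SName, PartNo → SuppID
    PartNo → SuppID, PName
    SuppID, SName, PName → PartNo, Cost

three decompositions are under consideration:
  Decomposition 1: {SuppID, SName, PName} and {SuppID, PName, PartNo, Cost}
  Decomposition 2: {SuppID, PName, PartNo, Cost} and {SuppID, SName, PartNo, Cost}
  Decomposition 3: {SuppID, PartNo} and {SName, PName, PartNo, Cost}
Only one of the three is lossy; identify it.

Decomposition 1

Decomposition 1: common = {SuppID, PName}, closure = {SuppID, PName, Cost} → lossy.
Decomposition 2: common = {SuppID, PartNo, Cost}, closure = {SuppID, PName, PartNo, Cost} → lossless.
Decomposition 3: common = {PartNo}, closure = {SuppID, PName, PartNo, Cost} → lossless.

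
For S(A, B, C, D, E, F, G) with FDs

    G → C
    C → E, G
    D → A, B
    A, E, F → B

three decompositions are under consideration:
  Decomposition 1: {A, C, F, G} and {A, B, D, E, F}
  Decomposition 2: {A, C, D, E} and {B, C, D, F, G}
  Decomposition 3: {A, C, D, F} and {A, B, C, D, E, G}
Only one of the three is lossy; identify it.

Decomposition 1

Decomposition 1: common = {A, F}, closure = {A, F} → lossy.
Decomposition 2: common = {C, D}, closure = {A, B, C, D, E, G} → lossless.
Decomposition 3: common = {A, C, D}, closure = {A, B, C, D, E, G} → lossless.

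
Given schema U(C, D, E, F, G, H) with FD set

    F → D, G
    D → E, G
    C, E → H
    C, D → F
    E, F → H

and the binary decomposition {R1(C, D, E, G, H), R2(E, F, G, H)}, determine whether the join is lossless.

No

Common attributes: R1 ∩ R2 = {E, G, H}.
No dependency enlarges {E, G, H}, so (E, G, H)⁺ = {E, G, H}.
The closure contains neither all of R1 = {C, D, E, G, H} nor all of R2 = {E, F, G, H}, so the common attributes are not a superkey of either fragment. The join is lossy.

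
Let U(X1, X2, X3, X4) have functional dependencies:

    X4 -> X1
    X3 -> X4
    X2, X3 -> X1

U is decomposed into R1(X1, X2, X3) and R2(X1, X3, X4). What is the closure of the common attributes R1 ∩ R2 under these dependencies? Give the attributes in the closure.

R1 ∩ R2 = {X1, X3}.
X3 → X4 applies, adding X4
Closure: {X1, X3, X4}.

X1, X3, X4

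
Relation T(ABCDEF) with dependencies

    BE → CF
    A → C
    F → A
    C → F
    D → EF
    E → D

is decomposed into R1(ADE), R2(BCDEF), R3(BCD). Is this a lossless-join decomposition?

Yes

Chase test. Columns are ABCDEF; row i has aⱼ where attribute j ∈ Ri, else bᵢⱼ.
Initial tableau (one row per fragment):
  row 1: a1 b12 b13 a4 a5 b16
  row 2: b21 a2 a3 a4 a5 a6
  row 3: b31 a2 a3 a4 b35 b36
Rows 2 and 3 agree on C; apply C→F and equate their F entries.
Rows 1 and 2 agree on D; apply D→EF and equate their EF entries.
Rows 1 and 3 agree on D; apply D→EF and equate their EF entries.
Rows 1 and 2 agree on F; apply F→A and equate their A entries.
Rows 1 and 3 agree on F; apply F→A and equate their A entries.
Rows 1 and 2 agree on A; apply A→C and equate their C entries.
Row 2 is now all distinguished symbols — the join is lossless.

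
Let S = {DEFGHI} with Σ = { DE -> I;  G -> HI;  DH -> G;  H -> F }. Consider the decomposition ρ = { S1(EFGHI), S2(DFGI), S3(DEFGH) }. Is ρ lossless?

Yes

Chase test. Columns are DEFGHI; row i has aⱼ where attribute j ∈ Si, else bᵢⱼ.
Initial tableau (one row per fragment):
  row 1: b11 a2 a3 a4 a5 a6
  row 2: a1 b22 a3 a4 b25 a6
  row 3: a1 a2 a3 a4 a5 b36
Rows 1 and 2 agree on G; apply G→HI and equate their HI entries.
Rows 1 and 3 agree on G; apply G→HI and equate their HI entries.
Row 3 is now all distinguished symbols — the join is lossless.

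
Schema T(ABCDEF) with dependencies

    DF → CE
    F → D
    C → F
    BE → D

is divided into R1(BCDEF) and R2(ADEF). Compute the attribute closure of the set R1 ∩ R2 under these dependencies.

R1 ∩ R2 = {DEF}.
DF → CE applies, adding C
Closure: {CDEF}.

CDEF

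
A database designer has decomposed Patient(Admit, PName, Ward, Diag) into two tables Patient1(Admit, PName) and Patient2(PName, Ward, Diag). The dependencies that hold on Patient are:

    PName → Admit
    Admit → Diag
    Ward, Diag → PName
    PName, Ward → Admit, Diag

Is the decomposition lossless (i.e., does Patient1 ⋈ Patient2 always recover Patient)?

Common attributes: Patient1 ∩ Patient2 = {PName}.
Closure of {PName}: PName → Admit applies, adding Admit; Admit → Diag applies, adding Diag. So (PName)⁺ = {Admit, PName, Diag}.
This closure contains every attribute of Patient1, so Patient1 ∩ Patient2 → Patient1. The join is lossless.

Yes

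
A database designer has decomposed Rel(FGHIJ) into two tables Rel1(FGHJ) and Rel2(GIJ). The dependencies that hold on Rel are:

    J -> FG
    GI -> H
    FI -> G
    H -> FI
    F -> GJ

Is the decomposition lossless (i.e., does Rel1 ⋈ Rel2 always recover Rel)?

No

Common attributes: Rel1 ∩ Rel2 = {GJ}.
Closure of {GJ}: J → FG applies, adding F. So (GJ)⁺ = {FGJ}.
The closure contains neither all of Rel1 = {FGHJ} nor all of Rel2 = {GIJ}, so the common attributes are not a superkey of either fragment. The join is lossy.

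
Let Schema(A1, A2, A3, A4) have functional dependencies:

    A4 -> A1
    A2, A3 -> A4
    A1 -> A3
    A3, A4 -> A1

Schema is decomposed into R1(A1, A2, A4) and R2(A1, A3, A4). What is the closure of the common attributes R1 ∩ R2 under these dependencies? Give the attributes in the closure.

R1 ∩ R2 = {A1, A4}.
A1 → A3 applies, adding A3
Closure: {A1, A3, A4}.

A1, A3, A4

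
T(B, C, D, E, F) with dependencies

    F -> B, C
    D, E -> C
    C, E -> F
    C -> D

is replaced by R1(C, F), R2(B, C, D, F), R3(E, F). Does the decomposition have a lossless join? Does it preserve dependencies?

Lossless test (chase): Rows 1 and 2 agree on F; apply F→B, C and equate their B, C entries. Rows 1 and 3 agree on F; apply F→B, C and equate their B, C entries. Rows 1 and 2 agree on C; apply C→D and equate their D entries. Rows 1 and 3 agree on C; apply C→D and equate their D entries. Row 3 is now all distinguished symbols — the join is lossless.
Dependency preservation: the restricted closure of {D, E} across the fragments never reaches {C}, so D, E → C cannot be enforced without a join — not preserved.

lossless but not dependency-preserving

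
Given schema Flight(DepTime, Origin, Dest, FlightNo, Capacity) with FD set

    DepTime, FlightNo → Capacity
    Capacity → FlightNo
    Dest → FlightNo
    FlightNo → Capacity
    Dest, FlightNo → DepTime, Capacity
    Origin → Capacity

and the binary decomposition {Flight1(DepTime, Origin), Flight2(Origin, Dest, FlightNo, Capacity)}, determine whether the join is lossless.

Common attributes: Flight1 ∩ Flight2 = {Origin}.
Closure of {Origin}: Origin → Capacity applies, adding Capacity; Capacity → FlightNo applies, adding FlightNo. So (Origin)⁺ = {Origin, FlightNo, Capacity}.
The closure contains neither all of Flight1 = {DepTime, Origin} nor all of Flight2 = {Origin, Dest, FlightNo, Capacity}, so the common attributes are not a superkey of either fragment. The join is lossy.

No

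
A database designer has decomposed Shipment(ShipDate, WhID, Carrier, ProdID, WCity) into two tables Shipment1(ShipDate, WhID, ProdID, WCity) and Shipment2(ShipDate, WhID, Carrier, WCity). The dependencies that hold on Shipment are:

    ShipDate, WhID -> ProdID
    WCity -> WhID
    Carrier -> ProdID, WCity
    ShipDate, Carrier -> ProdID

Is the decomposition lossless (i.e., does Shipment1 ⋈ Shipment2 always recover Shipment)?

Yes

Common attributes: Shipment1 ∩ Shipment2 = {ShipDate, WhID, WCity}.
Closure of {ShipDate, WhID, WCity}: ShipDate, WhID → ProdID applies, adding ProdID. So (ShipDate, WhID, WCity)⁺ = {ShipDate, WhID, ProdID, WCity}.
This closure contains every attribute of Shipment1, so Shipment1 ∩ Shipment2 → Shipment1. The join is lossless.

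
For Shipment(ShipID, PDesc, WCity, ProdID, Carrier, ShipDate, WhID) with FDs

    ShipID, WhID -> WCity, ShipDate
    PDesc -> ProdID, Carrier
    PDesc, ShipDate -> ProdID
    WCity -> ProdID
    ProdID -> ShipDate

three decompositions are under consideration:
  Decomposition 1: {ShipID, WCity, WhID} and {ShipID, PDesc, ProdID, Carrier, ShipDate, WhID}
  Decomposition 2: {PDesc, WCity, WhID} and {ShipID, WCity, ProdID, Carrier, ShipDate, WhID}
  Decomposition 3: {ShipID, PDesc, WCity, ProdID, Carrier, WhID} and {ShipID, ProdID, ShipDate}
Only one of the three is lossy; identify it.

Decomposition 1: common = {ShipID, WhID}, closure = {ShipID, WCity, ProdID, ShipDate, WhID} → lossless.
Decomposition 2: common = {WCity, WhID}, closure = {WCity, ProdID, ShipDate, WhID} → lossy.
Decomposition 3: common = {ShipID, ProdID}, closure = {ShipID, ProdID, ShipDate} → lossless.

Decomposition 2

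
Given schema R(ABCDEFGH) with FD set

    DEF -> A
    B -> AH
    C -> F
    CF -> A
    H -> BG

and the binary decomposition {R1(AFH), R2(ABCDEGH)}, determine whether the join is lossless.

Common attributes: R1 ∩ R2 = {AH}.
Closure of {AH}: H → BG applies, adding BG. So (AH)⁺ = {ABGH}.
The closure contains neither all of R1 = {AFH} nor all of R2 = {ABCDEGH}, so the common attributes are not a superkey of either fragment. The join is lossy.

No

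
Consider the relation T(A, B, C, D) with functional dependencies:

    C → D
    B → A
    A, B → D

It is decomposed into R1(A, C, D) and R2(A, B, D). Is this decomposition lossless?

Common attributes: R1 ∩ R2 = {A, D}.
No dependency enlarges {A, D}, so (A, D)⁺ = {A, D}.
The closure contains neither all of R1 = {A, C, D} nor all of R2 = {A, B, D}, so the common attributes are not a superkey of either fragment. The join is lossy.

No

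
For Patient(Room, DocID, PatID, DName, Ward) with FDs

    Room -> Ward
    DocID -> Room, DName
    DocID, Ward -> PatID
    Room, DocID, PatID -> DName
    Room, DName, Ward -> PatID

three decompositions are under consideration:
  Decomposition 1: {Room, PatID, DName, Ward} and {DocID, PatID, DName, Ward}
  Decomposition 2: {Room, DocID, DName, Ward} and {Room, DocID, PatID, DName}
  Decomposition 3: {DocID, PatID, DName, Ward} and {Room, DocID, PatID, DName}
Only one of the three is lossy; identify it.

Decomposition 1: common = {PatID, DName, Ward}, closure = {PatID, DName, Ward} → lossy.
Decomposition 2: common = {Room, DocID, DName}, closure = {Room, DocID, PatID, DName, Ward} → lossless.
Decomposition 3: common = {DocID, PatID, DName}, closure = {Room, DocID, PatID, DName, Ward} → lossless.

Decomposition 1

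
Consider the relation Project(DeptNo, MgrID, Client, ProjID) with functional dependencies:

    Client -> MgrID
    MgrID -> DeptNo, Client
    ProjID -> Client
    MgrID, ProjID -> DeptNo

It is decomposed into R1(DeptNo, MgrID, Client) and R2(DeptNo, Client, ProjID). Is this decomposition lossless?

Yes

Common attributes: R1 ∩ R2 = {DeptNo, Client}.
Closure of {DeptNo, Client}: Client → MgrID applies, adding MgrID. So (DeptNo, Client)⁺ = {DeptNo, MgrID, Client}.
This closure contains every attribute of R1, so R1 ∩ R2 → R1. The join is lossless.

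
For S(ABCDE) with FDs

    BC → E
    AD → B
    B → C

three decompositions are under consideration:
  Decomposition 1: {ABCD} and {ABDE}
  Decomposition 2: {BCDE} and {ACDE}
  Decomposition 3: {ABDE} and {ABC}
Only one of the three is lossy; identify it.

Decomposition 1: common = {ABD}, closure = {ABCDE} → lossless.
Decomposition 2: common = {CDE}, closure = {CDE} → lossy.
Decomposition 3: common = {AB}, closure = {ABCE} → lossless.

Decomposition 2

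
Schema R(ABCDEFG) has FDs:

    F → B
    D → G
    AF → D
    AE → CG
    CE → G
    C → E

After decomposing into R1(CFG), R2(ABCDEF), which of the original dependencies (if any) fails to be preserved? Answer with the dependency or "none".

Check D → G: no single fragment contains all of {DG}, and the restricted closure of {D} across the fragments never reaches {G}.
F → B is preserved.
AF → D is preserved.
AE → CG is preserved.
CE → G is preserved.
C → E is preserved.

D → G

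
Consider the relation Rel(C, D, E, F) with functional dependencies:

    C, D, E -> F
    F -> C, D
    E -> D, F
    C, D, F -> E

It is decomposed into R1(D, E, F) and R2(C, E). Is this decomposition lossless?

Yes

Common attributes: R1 ∩ R2 = {E}.
Closure of {E}: E → D, F applies, adding D, F; F → C, D applies, adding C. So (E)⁺ = {C, D, E, F}.
This closure contains every attribute of R1, so R1 ∩ R2 → R1. The join is lossless.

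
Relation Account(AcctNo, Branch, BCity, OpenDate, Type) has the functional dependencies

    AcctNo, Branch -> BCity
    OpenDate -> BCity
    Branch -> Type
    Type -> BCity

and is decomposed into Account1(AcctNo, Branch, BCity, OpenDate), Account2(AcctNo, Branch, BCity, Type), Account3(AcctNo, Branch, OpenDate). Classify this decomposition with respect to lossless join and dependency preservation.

lossless and dependency-preserving

Lossless test (chase): Rows 1 and 3 agree on AcctNo, Branch; apply AcctNo, Branch→BCity and equate their BCity entries. Rows 1 and 2 agree on Branch; apply Branch→Type and equate their Type entries. Rows 1 and 3 agree on Branch; apply Branch→Type and equate their Type entries. Row 1 is now all distinguished symbols — the join is lossless.
Dependency preservation: every FD's attributes lie within a single fragment, so each can be enforced locally — preserved.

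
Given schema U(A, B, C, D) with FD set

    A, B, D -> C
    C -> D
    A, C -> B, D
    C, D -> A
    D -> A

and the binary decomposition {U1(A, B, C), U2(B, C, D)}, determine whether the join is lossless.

Common attributes: U1 ∩ U2 = {B, C}.
Closure of {B, C}: C → D applies, adding D; C, D → A applies, adding A. So (B, C)⁺ = {A, B, C, D}.
This closure contains every attribute of U1, so U1 ∩ U2 → U1. The join is lossless.

Yes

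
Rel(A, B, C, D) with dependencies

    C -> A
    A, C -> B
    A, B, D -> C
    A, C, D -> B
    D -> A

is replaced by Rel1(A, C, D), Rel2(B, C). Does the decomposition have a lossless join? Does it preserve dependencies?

lossless but not dependency-preserving

Lossless test: (C)⁺ = {A, B, C}, which contains all of one fragment — lossless.
Dependency preservation: the restricted closure of {A, B, D} across the fragments never reaches {C}, so A, B, D → C cannot be enforced without a join — not preserved.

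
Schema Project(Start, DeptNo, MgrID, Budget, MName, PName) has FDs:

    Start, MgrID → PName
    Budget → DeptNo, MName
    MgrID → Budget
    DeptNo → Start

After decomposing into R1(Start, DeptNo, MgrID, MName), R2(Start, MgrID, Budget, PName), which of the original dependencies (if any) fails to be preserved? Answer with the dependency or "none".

Budget → DeptNo, MName

Check Budget → DeptNo, MName: no single fragment contains all of {DeptNo, Budget, MName}, and the restricted closure of {Budget} across the fragments never reaches {DeptNo, MName}.
Start, MgrID → PName is preserved.
MgrID → Budget is preserved.
DeptNo → Start is preserved.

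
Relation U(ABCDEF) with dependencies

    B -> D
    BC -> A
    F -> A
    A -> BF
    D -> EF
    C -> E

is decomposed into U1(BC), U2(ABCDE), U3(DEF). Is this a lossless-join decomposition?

Chase test. Columns are ABCDEF; row i has aⱼ where attribute j ∈ Ui, else bᵢⱼ.
Initial tableau (one row per fragment):
  row 1: b11 a2 a3 b14 b15 b16
  row 2: a1 a2 a3 a4 a5 b26
  row 3: b31 b32 b33 a4 a5 a6
Rows 1 and 2 agree on B; apply B→D and equate their D entries.
Rows 1 and 2 agree on BC; apply BC→A and equate their A entries.
Rows 1 and 2 agree on A; apply A→BF and equate their BF entries.
Rows 1 and 2 agree on D; apply D→EF and equate their EF entries.
Rows 1 and 3 agree on D; apply D→EF and equate their EF entries.
Rows 1 and 3 agree on F; apply F→A and equate their A entries.
Rows 1 and 3 agree on A; apply A→BF and equate their BF entries.
Row 1 is now all distinguished symbols — the join is lossless.

Yes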